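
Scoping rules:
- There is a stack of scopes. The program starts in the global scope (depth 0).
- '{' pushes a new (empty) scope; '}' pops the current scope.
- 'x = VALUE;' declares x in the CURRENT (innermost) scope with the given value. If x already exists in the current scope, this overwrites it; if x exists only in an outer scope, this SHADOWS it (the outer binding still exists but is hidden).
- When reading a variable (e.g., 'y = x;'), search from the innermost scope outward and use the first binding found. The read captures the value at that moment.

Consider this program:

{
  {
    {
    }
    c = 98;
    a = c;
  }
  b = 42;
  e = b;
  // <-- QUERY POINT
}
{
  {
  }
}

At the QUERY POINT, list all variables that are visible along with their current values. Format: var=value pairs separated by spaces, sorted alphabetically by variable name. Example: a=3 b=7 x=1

Answer: b=42 e=42

Derivation:
Step 1: enter scope (depth=1)
Step 2: enter scope (depth=2)
Step 3: enter scope (depth=3)
Step 4: exit scope (depth=2)
Step 5: declare c=98 at depth 2
Step 6: declare a=(read c)=98 at depth 2
Step 7: exit scope (depth=1)
Step 8: declare b=42 at depth 1
Step 9: declare e=(read b)=42 at depth 1
Visible at query point: b=42 e=42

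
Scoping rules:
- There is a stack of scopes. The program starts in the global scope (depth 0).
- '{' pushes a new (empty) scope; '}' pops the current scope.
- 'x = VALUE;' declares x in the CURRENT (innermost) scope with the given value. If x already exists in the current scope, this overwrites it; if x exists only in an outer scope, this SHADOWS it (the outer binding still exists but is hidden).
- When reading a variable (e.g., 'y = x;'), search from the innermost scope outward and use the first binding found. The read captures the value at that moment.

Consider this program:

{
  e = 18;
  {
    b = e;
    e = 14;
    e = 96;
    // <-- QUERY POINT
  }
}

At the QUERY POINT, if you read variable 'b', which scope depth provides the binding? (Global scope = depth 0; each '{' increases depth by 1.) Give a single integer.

Step 1: enter scope (depth=1)
Step 2: declare e=18 at depth 1
Step 3: enter scope (depth=2)
Step 4: declare b=(read e)=18 at depth 2
Step 5: declare e=14 at depth 2
Step 6: declare e=96 at depth 2
Visible at query point: b=18 e=96

Answer: 2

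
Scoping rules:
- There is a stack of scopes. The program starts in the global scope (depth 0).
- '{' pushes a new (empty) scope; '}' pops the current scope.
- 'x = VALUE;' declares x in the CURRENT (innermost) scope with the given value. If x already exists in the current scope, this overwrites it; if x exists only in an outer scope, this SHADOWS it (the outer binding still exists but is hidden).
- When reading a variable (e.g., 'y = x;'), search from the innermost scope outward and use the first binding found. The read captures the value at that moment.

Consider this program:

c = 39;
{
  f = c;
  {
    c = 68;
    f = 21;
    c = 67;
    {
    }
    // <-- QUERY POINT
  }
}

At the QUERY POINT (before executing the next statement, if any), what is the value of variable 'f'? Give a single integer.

Step 1: declare c=39 at depth 0
Step 2: enter scope (depth=1)
Step 3: declare f=(read c)=39 at depth 1
Step 4: enter scope (depth=2)
Step 5: declare c=68 at depth 2
Step 6: declare f=21 at depth 2
Step 7: declare c=67 at depth 2
Step 8: enter scope (depth=3)
Step 9: exit scope (depth=2)
Visible at query point: c=67 f=21

Answer: 21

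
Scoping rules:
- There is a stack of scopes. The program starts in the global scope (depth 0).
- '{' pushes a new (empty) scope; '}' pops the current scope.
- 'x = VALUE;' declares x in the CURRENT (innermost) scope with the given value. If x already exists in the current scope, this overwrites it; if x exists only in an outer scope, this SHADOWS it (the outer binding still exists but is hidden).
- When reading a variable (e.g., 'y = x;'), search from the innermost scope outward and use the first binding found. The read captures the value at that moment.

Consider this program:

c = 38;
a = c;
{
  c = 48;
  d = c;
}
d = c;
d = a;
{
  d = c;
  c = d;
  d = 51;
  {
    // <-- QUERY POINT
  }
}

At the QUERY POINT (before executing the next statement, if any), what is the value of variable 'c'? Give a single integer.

Answer: 38

Derivation:
Step 1: declare c=38 at depth 0
Step 2: declare a=(read c)=38 at depth 0
Step 3: enter scope (depth=1)
Step 4: declare c=48 at depth 1
Step 5: declare d=(read c)=48 at depth 1
Step 6: exit scope (depth=0)
Step 7: declare d=(read c)=38 at depth 0
Step 8: declare d=(read a)=38 at depth 0
Step 9: enter scope (depth=1)
Step 10: declare d=(read c)=38 at depth 1
Step 11: declare c=(read d)=38 at depth 1
Step 12: declare d=51 at depth 1
Step 13: enter scope (depth=2)
Visible at query point: a=38 c=38 d=51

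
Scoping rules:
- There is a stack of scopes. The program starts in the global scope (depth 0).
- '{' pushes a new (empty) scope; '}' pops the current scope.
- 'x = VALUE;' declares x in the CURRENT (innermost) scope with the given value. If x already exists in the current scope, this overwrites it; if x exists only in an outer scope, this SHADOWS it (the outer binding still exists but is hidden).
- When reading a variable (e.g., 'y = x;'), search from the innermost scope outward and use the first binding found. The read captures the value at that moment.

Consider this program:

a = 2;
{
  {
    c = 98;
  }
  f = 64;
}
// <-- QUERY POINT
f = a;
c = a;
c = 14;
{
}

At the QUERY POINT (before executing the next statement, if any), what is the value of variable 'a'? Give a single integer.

Step 1: declare a=2 at depth 0
Step 2: enter scope (depth=1)
Step 3: enter scope (depth=2)
Step 4: declare c=98 at depth 2
Step 5: exit scope (depth=1)
Step 6: declare f=64 at depth 1
Step 7: exit scope (depth=0)
Visible at query point: a=2

Answer: 2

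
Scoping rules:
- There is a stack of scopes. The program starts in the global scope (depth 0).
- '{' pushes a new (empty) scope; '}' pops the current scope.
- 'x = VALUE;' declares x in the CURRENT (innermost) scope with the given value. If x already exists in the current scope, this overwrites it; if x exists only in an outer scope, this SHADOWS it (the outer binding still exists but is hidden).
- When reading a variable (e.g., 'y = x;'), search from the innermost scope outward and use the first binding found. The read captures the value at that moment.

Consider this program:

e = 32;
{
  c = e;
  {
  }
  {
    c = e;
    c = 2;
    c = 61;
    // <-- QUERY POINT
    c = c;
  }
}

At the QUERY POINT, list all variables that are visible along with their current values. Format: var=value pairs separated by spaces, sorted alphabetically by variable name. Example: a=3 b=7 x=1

Step 1: declare e=32 at depth 0
Step 2: enter scope (depth=1)
Step 3: declare c=(read e)=32 at depth 1
Step 4: enter scope (depth=2)
Step 5: exit scope (depth=1)
Step 6: enter scope (depth=2)
Step 7: declare c=(read e)=32 at depth 2
Step 8: declare c=2 at depth 2
Step 9: declare c=61 at depth 2
Visible at query point: c=61 e=32

Answer: c=61 e=32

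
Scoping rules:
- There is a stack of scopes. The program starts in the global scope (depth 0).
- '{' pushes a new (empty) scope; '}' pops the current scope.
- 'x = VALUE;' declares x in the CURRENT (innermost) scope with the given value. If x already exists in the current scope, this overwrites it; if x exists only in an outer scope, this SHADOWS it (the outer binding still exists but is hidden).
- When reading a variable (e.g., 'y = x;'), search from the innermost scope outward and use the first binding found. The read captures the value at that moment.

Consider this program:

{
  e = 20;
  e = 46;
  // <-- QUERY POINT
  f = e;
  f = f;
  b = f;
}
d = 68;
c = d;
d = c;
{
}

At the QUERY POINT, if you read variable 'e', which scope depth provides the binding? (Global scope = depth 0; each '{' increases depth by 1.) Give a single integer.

Answer: 1

Derivation:
Step 1: enter scope (depth=1)
Step 2: declare e=20 at depth 1
Step 3: declare e=46 at depth 1
Visible at query point: e=46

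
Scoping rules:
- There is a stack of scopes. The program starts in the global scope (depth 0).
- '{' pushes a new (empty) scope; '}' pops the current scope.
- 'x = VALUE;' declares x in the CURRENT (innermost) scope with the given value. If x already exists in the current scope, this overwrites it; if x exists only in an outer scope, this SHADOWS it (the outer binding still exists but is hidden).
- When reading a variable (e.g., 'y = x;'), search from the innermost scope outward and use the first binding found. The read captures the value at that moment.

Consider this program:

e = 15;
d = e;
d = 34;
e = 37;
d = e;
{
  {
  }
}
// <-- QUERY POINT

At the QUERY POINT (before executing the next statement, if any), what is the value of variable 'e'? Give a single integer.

Step 1: declare e=15 at depth 0
Step 2: declare d=(read e)=15 at depth 0
Step 3: declare d=34 at depth 0
Step 4: declare e=37 at depth 0
Step 5: declare d=(read e)=37 at depth 0
Step 6: enter scope (depth=1)
Step 7: enter scope (depth=2)
Step 8: exit scope (depth=1)
Step 9: exit scope (depth=0)
Visible at query point: d=37 e=37

Answer: 37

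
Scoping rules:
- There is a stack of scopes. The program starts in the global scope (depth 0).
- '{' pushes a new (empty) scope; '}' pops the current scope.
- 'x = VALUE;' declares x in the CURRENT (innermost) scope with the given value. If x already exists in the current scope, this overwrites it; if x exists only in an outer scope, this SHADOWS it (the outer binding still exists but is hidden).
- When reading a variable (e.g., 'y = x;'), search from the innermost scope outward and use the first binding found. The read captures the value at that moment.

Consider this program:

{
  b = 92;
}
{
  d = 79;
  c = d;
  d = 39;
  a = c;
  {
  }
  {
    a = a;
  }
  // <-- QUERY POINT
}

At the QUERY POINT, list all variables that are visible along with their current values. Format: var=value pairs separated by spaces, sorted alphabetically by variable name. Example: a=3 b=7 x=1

Answer: a=79 c=79 d=39

Derivation:
Step 1: enter scope (depth=1)
Step 2: declare b=92 at depth 1
Step 3: exit scope (depth=0)
Step 4: enter scope (depth=1)
Step 5: declare d=79 at depth 1
Step 6: declare c=(read d)=79 at depth 1
Step 7: declare d=39 at depth 1
Step 8: declare a=(read c)=79 at depth 1
Step 9: enter scope (depth=2)
Step 10: exit scope (depth=1)
Step 11: enter scope (depth=2)
Step 12: declare a=(read a)=79 at depth 2
Step 13: exit scope (depth=1)
Visible at query point: a=79 c=79 d=39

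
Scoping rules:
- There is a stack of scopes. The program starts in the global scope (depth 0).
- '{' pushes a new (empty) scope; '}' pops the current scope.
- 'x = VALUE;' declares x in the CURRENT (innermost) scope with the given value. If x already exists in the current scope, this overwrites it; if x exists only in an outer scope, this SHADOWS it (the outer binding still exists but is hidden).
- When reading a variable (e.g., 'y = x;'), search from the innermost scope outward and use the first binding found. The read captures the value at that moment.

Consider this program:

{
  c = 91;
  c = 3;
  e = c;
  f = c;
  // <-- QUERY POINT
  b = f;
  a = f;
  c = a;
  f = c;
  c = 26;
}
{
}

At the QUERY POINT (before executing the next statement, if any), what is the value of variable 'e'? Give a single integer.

Step 1: enter scope (depth=1)
Step 2: declare c=91 at depth 1
Step 3: declare c=3 at depth 1
Step 4: declare e=(read c)=3 at depth 1
Step 5: declare f=(read c)=3 at depth 1
Visible at query point: c=3 e=3 f=3

Answer: 3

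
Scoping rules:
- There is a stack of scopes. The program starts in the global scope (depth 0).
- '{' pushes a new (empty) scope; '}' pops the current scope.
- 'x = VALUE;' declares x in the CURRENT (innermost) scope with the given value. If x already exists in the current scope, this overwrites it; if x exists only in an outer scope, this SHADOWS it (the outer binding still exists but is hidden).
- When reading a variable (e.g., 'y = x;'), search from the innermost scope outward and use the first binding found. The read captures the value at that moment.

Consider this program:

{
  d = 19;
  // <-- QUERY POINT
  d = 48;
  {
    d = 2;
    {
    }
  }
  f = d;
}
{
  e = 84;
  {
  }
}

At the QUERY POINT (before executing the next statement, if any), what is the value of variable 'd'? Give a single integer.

Answer: 19

Derivation:
Step 1: enter scope (depth=1)
Step 2: declare d=19 at depth 1
Visible at query point: d=19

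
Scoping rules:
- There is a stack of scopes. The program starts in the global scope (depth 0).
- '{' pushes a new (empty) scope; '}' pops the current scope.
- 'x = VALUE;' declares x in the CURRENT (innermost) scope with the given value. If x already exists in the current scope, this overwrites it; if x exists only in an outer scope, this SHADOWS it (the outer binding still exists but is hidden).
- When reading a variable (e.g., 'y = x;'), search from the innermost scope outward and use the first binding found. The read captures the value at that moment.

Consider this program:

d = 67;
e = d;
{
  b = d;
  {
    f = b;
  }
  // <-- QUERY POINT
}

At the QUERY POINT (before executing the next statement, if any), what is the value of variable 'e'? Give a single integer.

Answer: 67

Derivation:
Step 1: declare d=67 at depth 0
Step 2: declare e=(read d)=67 at depth 0
Step 3: enter scope (depth=1)
Step 4: declare b=(read d)=67 at depth 1
Step 5: enter scope (depth=2)
Step 6: declare f=(read b)=67 at depth 2
Step 7: exit scope (depth=1)
Visible at query point: b=67 d=67 e=67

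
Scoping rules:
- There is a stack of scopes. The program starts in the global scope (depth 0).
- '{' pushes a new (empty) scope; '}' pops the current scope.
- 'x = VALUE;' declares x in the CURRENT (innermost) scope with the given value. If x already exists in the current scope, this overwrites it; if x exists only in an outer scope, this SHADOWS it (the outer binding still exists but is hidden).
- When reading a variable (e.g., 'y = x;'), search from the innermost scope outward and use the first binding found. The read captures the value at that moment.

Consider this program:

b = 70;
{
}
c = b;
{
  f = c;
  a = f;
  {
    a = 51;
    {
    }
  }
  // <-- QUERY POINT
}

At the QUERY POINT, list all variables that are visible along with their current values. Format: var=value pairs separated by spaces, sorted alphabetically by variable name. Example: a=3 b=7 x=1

Step 1: declare b=70 at depth 0
Step 2: enter scope (depth=1)
Step 3: exit scope (depth=0)
Step 4: declare c=(read b)=70 at depth 0
Step 5: enter scope (depth=1)
Step 6: declare f=(read c)=70 at depth 1
Step 7: declare a=(read f)=70 at depth 1
Step 8: enter scope (depth=2)
Step 9: declare a=51 at depth 2
Step 10: enter scope (depth=3)
Step 11: exit scope (depth=2)
Step 12: exit scope (depth=1)
Visible at query point: a=70 b=70 c=70 f=70

Answer: a=70 b=70 c=70 f=70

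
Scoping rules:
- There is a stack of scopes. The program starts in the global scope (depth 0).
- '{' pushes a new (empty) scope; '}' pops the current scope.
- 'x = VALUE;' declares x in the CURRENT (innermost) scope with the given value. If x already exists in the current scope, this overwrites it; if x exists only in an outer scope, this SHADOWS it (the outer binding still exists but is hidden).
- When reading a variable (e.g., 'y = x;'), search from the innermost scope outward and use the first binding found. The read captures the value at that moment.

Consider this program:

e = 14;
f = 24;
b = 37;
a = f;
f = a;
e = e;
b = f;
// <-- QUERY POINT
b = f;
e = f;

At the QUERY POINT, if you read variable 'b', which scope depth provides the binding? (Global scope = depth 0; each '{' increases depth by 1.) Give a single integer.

Step 1: declare e=14 at depth 0
Step 2: declare f=24 at depth 0
Step 3: declare b=37 at depth 0
Step 4: declare a=(read f)=24 at depth 0
Step 5: declare f=(read a)=24 at depth 0
Step 6: declare e=(read e)=14 at depth 0
Step 7: declare b=(read f)=24 at depth 0
Visible at query point: a=24 b=24 e=14 f=24

Answer: 0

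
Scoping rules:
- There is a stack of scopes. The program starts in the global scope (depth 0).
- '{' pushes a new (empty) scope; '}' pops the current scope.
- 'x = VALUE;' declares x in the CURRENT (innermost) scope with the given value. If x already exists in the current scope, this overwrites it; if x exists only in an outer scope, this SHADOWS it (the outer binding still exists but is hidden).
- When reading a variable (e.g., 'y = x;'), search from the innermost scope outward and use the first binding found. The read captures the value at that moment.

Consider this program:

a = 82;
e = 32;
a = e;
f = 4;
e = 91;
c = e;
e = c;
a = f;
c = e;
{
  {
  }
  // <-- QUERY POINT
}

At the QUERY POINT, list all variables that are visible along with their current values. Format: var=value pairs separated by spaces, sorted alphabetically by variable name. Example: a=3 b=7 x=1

Step 1: declare a=82 at depth 0
Step 2: declare e=32 at depth 0
Step 3: declare a=(read e)=32 at depth 0
Step 4: declare f=4 at depth 0
Step 5: declare e=91 at depth 0
Step 6: declare c=(read e)=91 at depth 0
Step 7: declare e=(read c)=91 at depth 0
Step 8: declare a=(read f)=4 at depth 0
Step 9: declare c=(read e)=91 at depth 0
Step 10: enter scope (depth=1)
Step 11: enter scope (depth=2)
Step 12: exit scope (depth=1)
Visible at query point: a=4 c=91 e=91 f=4

Answer: a=4 c=91 e=91 f=4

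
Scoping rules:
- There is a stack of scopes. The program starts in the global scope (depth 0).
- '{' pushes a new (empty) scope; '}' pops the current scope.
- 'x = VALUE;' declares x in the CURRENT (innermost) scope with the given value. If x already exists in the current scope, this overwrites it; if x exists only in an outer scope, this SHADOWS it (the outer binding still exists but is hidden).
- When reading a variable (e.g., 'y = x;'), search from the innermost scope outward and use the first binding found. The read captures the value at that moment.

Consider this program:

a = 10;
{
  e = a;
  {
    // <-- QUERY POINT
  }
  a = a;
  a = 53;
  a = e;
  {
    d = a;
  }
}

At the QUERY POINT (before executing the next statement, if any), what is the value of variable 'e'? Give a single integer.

Step 1: declare a=10 at depth 0
Step 2: enter scope (depth=1)
Step 3: declare e=(read a)=10 at depth 1
Step 4: enter scope (depth=2)
Visible at query point: a=10 e=10

Answer: 10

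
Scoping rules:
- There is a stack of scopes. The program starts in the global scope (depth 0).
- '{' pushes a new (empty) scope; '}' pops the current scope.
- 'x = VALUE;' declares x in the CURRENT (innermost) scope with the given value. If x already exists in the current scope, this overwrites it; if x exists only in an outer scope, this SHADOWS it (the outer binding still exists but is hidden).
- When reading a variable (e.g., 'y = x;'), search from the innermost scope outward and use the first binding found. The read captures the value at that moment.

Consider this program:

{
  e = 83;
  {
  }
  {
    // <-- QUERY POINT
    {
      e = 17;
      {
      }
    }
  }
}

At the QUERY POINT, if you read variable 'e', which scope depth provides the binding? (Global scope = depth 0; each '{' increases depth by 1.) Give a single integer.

Step 1: enter scope (depth=1)
Step 2: declare e=83 at depth 1
Step 3: enter scope (depth=2)
Step 4: exit scope (depth=1)
Step 5: enter scope (depth=2)
Visible at query point: e=83

Answer: 1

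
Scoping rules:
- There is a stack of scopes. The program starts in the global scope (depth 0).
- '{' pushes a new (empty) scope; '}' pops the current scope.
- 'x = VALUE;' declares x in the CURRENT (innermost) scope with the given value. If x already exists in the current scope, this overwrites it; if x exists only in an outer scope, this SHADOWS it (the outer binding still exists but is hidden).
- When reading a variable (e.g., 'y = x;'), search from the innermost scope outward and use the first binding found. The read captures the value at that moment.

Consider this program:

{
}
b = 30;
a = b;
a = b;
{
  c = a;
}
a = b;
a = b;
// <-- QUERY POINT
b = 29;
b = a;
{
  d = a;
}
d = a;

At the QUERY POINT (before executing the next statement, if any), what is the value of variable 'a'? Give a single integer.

Step 1: enter scope (depth=1)
Step 2: exit scope (depth=0)
Step 3: declare b=30 at depth 0
Step 4: declare a=(read b)=30 at depth 0
Step 5: declare a=(read b)=30 at depth 0
Step 6: enter scope (depth=1)
Step 7: declare c=(read a)=30 at depth 1
Step 8: exit scope (depth=0)
Step 9: declare a=(read b)=30 at depth 0
Step 10: declare a=(read b)=30 at depth 0
Visible at query point: a=30 b=30

Answer: 30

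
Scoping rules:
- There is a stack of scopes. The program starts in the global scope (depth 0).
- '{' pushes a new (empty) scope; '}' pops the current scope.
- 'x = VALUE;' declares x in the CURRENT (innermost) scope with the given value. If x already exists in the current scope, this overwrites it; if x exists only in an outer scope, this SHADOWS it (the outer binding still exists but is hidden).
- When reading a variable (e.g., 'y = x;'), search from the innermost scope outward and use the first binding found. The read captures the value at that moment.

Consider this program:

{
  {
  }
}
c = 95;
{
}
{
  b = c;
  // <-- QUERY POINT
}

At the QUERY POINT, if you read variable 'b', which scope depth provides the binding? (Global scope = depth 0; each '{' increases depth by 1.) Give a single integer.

Answer: 1

Derivation:
Step 1: enter scope (depth=1)
Step 2: enter scope (depth=2)
Step 3: exit scope (depth=1)
Step 4: exit scope (depth=0)
Step 5: declare c=95 at depth 0
Step 6: enter scope (depth=1)
Step 7: exit scope (depth=0)
Step 8: enter scope (depth=1)
Step 9: declare b=(read c)=95 at depth 1
Visible at query point: b=95 c=95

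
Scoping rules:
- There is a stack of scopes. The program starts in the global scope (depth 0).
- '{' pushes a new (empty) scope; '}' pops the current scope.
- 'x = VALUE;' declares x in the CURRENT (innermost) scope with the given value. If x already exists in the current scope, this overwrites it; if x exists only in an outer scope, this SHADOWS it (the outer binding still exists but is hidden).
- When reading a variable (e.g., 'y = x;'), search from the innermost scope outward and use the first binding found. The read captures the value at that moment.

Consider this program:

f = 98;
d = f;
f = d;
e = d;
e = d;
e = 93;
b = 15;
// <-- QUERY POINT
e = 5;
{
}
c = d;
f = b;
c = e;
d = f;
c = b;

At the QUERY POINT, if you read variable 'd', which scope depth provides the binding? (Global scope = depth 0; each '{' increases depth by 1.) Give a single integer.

Step 1: declare f=98 at depth 0
Step 2: declare d=(read f)=98 at depth 0
Step 3: declare f=(read d)=98 at depth 0
Step 4: declare e=(read d)=98 at depth 0
Step 5: declare e=(read d)=98 at depth 0
Step 6: declare e=93 at depth 0
Step 7: declare b=15 at depth 0
Visible at query point: b=15 d=98 e=93 f=98

Answer: 0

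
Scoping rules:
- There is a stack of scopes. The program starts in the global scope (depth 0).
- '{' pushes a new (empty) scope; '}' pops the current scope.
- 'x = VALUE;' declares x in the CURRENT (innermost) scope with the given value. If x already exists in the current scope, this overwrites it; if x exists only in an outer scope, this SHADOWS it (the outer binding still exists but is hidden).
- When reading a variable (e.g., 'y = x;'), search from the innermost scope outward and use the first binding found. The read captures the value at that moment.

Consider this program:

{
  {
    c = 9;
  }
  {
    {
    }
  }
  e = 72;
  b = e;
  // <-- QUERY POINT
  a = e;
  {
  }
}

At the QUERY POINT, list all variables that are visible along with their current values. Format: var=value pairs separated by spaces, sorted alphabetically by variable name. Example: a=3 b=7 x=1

Answer: b=72 e=72

Derivation:
Step 1: enter scope (depth=1)
Step 2: enter scope (depth=2)
Step 3: declare c=9 at depth 2
Step 4: exit scope (depth=1)
Step 5: enter scope (depth=2)
Step 6: enter scope (depth=3)
Step 7: exit scope (depth=2)
Step 8: exit scope (depth=1)
Step 9: declare e=72 at depth 1
Step 10: declare b=(read e)=72 at depth 1
Visible at query point: b=72 e=72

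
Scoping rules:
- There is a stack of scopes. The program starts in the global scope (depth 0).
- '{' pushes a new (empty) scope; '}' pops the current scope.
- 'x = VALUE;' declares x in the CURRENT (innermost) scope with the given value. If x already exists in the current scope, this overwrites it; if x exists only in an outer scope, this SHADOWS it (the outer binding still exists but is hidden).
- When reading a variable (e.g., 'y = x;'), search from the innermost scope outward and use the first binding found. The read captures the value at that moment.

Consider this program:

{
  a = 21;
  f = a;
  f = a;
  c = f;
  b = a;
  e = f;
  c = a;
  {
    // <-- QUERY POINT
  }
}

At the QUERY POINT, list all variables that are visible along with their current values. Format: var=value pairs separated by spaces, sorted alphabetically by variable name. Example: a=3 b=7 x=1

Step 1: enter scope (depth=1)
Step 2: declare a=21 at depth 1
Step 3: declare f=(read a)=21 at depth 1
Step 4: declare f=(read a)=21 at depth 1
Step 5: declare c=(read f)=21 at depth 1
Step 6: declare b=(read a)=21 at depth 1
Step 7: declare e=(read f)=21 at depth 1
Step 8: declare c=(read a)=21 at depth 1
Step 9: enter scope (depth=2)
Visible at query point: a=21 b=21 c=21 e=21 f=21

Answer: a=21 b=21 c=21 e=21 f=21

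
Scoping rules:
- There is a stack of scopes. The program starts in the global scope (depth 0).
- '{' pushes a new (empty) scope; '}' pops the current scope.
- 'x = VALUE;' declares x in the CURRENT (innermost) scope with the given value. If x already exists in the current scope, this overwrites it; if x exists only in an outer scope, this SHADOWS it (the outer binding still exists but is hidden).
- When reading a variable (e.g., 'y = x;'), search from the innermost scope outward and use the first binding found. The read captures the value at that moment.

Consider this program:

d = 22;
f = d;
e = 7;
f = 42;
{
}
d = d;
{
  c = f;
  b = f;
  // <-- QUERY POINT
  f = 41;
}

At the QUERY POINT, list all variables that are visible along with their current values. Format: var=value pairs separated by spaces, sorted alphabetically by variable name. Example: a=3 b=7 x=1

Step 1: declare d=22 at depth 0
Step 2: declare f=(read d)=22 at depth 0
Step 3: declare e=7 at depth 0
Step 4: declare f=42 at depth 0
Step 5: enter scope (depth=1)
Step 6: exit scope (depth=0)
Step 7: declare d=(read d)=22 at depth 0
Step 8: enter scope (depth=1)
Step 9: declare c=(read f)=42 at depth 1
Step 10: declare b=(read f)=42 at depth 1
Visible at query point: b=42 c=42 d=22 e=7 f=42

Answer: b=42 c=42 d=22 e=7 f=42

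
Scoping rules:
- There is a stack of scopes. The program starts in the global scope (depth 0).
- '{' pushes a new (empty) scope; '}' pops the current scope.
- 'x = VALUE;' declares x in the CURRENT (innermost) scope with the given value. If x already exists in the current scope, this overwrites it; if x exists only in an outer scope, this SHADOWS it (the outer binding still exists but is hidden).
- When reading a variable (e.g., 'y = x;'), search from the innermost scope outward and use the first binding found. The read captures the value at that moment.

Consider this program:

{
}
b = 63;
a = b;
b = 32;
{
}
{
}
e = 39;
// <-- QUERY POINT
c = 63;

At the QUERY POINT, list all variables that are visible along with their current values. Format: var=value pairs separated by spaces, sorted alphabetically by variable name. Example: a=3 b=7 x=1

Step 1: enter scope (depth=1)
Step 2: exit scope (depth=0)
Step 3: declare b=63 at depth 0
Step 4: declare a=(read b)=63 at depth 0
Step 5: declare b=32 at depth 0
Step 6: enter scope (depth=1)
Step 7: exit scope (depth=0)
Step 8: enter scope (depth=1)
Step 9: exit scope (depth=0)
Step 10: declare e=39 at depth 0
Visible at query point: a=63 b=32 e=39

Answer: a=63 b=32 e=39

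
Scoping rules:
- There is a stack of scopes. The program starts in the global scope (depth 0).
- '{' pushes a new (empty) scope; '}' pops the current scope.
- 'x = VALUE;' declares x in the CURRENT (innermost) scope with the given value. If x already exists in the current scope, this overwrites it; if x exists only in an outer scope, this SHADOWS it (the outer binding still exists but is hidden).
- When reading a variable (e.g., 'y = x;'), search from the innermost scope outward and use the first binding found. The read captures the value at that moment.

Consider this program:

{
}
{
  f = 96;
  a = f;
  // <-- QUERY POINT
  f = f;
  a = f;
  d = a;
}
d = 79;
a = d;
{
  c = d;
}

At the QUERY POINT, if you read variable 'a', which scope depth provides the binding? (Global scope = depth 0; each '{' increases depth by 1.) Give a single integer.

Answer: 1

Derivation:
Step 1: enter scope (depth=1)
Step 2: exit scope (depth=0)
Step 3: enter scope (depth=1)
Step 4: declare f=96 at depth 1
Step 5: declare a=(read f)=96 at depth 1
Visible at query point: a=96 f=96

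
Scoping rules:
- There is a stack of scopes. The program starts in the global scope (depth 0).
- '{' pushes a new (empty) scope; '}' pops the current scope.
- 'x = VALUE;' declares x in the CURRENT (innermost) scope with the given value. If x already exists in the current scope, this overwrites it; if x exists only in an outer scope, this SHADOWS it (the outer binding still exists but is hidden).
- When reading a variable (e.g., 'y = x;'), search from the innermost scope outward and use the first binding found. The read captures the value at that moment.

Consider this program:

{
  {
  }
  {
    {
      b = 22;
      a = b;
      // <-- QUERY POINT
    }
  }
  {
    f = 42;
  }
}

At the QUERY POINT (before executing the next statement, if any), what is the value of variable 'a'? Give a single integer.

Answer: 22

Derivation:
Step 1: enter scope (depth=1)
Step 2: enter scope (depth=2)
Step 3: exit scope (depth=1)
Step 4: enter scope (depth=2)
Step 5: enter scope (depth=3)
Step 6: declare b=22 at depth 3
Step 7: declare a=(read b)=22 at depth 3
Visible at query point: a=22 b=22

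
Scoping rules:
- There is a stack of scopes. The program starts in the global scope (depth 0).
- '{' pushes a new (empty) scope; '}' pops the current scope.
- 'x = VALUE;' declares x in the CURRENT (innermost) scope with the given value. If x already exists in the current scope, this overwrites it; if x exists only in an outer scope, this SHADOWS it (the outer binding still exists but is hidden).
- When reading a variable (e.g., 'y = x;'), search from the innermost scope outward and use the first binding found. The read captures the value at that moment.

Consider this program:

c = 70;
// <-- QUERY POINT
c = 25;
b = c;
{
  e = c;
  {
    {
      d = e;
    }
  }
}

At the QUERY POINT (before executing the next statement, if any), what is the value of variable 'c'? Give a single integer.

Step 1: declare c=70 at depth 0
Visible at query point: c=70

Answer: 70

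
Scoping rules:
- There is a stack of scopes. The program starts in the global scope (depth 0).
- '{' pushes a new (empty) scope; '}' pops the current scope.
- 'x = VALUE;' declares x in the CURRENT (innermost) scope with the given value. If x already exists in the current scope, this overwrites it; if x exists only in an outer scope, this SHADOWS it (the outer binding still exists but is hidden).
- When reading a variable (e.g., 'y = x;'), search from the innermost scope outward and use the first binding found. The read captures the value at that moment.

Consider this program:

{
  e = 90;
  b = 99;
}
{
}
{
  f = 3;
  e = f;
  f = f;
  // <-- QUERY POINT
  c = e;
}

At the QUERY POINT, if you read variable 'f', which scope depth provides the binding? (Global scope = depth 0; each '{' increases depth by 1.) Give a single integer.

Answer: 1

Derivation:
Step 1: enter scope (depth=1)
Step 2: declare e=90 at depth 1
Step 3: declare b=99 at depth 1
Step 4: exit scope (depth=0)
Step 5: enter scope (depth=1)
Step 6: exit scope (depth=0)
Step 7: enter scope (depth=1)
Step 8: declare f=3 at depth 1
Step 9: declare e=(read f)=3 at depth 1
Step 10: declare f=(read f)=3 at depth 1
Visible at query point: e=3 f=3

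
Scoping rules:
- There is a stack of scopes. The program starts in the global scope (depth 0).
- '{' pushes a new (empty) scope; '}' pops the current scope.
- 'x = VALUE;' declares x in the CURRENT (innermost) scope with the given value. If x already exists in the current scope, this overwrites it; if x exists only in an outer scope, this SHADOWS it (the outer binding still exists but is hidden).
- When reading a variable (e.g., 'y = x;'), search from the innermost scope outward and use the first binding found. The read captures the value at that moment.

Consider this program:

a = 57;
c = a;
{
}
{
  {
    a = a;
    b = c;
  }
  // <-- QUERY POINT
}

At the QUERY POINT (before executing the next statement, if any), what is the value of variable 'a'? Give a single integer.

Answer: 57

Derivation:
Step 1: declare a=57 at depth 0
Step 2: declare c=(read a)=57 at depth 0
Step 3: enter scope (depth=1)
Step 4: exit scope (depth=0)
Step 5: enter scope (depth=1)
Step 6: enter scope (depth=2)
Step 7: declare a=(read a)=57 at depth 2
Step 8: declare b=(read c)=57 at depth 2
Step 9: exit scope (depth=1)
Visible at query point: a=57 c=57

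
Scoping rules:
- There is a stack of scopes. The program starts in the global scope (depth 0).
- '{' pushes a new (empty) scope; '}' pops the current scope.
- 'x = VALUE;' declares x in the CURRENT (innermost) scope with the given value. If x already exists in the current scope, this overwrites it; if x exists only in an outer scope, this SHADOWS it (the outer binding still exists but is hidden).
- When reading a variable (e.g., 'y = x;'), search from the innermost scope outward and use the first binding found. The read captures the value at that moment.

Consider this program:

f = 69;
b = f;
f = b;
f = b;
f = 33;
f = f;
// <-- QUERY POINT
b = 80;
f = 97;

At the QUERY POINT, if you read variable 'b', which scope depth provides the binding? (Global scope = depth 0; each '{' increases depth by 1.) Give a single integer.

Answer: 0

Derivation:
Step 1: declare f=69 at depth 0
Step 2: declare b=(read f)=69 at depth 0
Step 3: declare f=(read b)=69 at depth 0
Step 4: declare f=(read b)=69 at depth 0
Step 5: declare f=33 at depth 0
Step 6: declare f=(read f)=33 at depth 0
Visible at query point: b=69 f=33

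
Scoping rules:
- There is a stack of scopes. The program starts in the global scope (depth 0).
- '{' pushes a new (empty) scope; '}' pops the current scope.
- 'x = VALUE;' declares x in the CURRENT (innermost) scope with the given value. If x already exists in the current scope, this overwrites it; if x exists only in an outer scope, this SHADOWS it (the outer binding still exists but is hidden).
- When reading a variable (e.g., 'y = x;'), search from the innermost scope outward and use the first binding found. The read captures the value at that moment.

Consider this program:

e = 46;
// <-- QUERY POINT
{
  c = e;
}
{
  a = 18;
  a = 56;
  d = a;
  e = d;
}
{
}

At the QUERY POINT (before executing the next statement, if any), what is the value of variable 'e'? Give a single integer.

Answer: 46

Derivation:
Step 1: declare e=46 at depth 0
Visible at query point: e=46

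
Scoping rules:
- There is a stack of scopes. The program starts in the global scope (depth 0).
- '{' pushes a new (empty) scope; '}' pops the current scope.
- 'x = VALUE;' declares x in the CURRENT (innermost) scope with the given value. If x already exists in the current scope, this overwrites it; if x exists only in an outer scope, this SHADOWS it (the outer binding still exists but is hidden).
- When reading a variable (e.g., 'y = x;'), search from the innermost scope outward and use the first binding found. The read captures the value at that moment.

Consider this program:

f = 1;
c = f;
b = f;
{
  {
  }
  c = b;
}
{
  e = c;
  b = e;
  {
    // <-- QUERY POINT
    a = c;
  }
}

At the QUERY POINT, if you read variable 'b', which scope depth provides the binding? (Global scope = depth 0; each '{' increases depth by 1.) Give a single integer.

Step 1: declare f=1 at depth 0
Step 2: declare c=(read f)=1 at depth 0
Step 3: declare b=(read f)=1 at depth 0
Step 4: enter scope (depth=1)
Step 5: enter scope (depth=2)
Step 6: exit scope (depth=1)
Step 7: declare c=(read b)=1 at depth 1
Step 8: exit scope (depth=0)
Step 9: enter scope (depth=1)
Step 10: declare e=(read c)=1 at depth 1
Step 11: declare b=(read e)=1 at depth 1
Step 12: enter scope (depth=2)
Visible at query point: b=1 c=1 e=1 f=1

Answer: 1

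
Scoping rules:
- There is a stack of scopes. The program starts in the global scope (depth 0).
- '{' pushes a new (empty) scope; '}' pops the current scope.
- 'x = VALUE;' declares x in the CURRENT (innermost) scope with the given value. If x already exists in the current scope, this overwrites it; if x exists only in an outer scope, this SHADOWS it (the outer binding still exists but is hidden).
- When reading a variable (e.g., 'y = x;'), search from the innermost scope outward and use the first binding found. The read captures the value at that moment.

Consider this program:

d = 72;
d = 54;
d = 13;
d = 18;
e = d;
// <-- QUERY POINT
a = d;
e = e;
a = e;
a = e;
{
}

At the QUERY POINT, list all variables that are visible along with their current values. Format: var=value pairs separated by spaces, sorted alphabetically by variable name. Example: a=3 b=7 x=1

Answer: d=18 e=18

Derivation:
Step 1: declare d=72 at depth 0
Step 2: declare d=54 at depth 0
Step 3: declare d=13 at depth 0
Step 4: declare d=18 at depth 0
Step 5: declare e=(read d)=18 at depth 0
Visible at query point: d=18 e=18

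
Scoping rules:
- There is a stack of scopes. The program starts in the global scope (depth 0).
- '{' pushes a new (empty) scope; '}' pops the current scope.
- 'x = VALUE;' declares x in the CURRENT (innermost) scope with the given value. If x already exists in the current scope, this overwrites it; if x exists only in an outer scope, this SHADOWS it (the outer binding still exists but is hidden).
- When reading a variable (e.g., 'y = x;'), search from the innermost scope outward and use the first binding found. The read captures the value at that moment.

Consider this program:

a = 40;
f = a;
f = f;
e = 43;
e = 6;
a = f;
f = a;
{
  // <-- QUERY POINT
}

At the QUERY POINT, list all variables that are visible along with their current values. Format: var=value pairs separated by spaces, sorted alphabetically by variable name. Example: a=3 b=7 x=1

Answer: a=40 e=6 f=40

Derivation:
Step 1: declare a=40 at depth 0
Step 2: declare f=(read a)=40 at depth 0
Step 3: declare f=(read f)=40 at depth 0
Step 4: declare e=43 at depth 0
Step 5: declare e=6 at depth 0
Step 6: declare a=(read f)=40 at depth 0
Step 7: declare f=(read a)=40 at depth 0
Step 8: enter scope (depth=1)
Visible at query point: a=40 e=6 f=40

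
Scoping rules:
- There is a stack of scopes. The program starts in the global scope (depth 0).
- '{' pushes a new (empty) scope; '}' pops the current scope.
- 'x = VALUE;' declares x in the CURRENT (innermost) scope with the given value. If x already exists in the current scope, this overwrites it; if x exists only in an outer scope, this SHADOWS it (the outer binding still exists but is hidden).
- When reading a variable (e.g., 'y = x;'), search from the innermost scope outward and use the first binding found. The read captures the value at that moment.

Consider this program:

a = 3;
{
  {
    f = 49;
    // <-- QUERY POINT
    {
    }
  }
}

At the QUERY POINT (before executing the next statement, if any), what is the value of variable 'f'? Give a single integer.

Answer: 49

Derivation:
Step 1: declare a=3 at depth 0
Step 2: enter scope (depth=1)
Step 3: enter scope (depth=2)
Step 4: declare f=49 at depth 2
Visible at query point: a=3 f=49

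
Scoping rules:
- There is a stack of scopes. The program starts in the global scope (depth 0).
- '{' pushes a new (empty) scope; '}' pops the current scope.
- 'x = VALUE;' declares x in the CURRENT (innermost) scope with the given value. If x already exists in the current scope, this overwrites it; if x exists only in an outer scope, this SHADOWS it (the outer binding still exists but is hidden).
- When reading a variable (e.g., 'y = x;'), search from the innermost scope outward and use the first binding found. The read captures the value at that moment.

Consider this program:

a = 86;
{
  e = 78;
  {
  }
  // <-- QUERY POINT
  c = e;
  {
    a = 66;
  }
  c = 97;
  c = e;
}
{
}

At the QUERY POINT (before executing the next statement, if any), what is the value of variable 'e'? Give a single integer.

Answer: 78

Derivation:
Step 1: declare a=86 at depth 0
Step 2: enter scope (depth=1)
Step 3: declare e=78 at depth 1
Step 4: enter scope (depth=2)
Step 5: exit scope (depth=1)
Visible at query point: a=86 e=78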